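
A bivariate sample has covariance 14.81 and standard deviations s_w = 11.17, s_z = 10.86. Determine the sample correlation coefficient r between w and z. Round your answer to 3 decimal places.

r = Cov(w,z) / (s_w · s_z) = 14.81 / (11.17 × 10.86)
  = 14.81 / 121.3062 ≈ 0.122

0.122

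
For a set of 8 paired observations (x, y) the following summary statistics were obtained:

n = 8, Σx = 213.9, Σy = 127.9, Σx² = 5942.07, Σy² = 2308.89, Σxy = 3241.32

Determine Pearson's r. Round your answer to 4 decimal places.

-0.7353

r = (nΣxy − ΣxΣy) / √[(nΣx² − (Σx)²)(nΣy² − (Σy)²)]
Numerator: 8×3241.32 − 213.9×127.9 = -1427.25
Denominator: √[(47536.56 − 45753.21)(18471.12 − 16358.41)] = √[1783.35 × 2112.71] = 1941.0568
r = -1427.25 / 1941.0568 ≈ -0.7353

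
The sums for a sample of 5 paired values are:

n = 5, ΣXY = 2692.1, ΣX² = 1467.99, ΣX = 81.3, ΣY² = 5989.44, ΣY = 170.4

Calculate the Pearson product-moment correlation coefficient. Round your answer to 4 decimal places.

-0.4818

r = (nΣXY − ΣXΣY) / √[(nΣX² − (ΣX)²)(nΣY² − (ΣY)²)]
Numerator: 5×2692.1 − 81.3×170.4 = -393.02
Denominator: √[(7339.95 − 6609.69)(29947.2 − 29036.16)] = √[730.26 × 911.04] = 815.6568
r = -393.02 / 815.6568 ≈ -0.4818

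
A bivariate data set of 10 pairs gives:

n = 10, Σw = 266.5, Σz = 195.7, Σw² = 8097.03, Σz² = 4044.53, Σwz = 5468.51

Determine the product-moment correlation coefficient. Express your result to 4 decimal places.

r = (nΣwz − ΣwΣz) / √[(nΣw² − (Σw)²)(nΣz² − (Σz)²)]
Numerator: 10×5468.51 − 266.5×195.7 = 2531.05
Denominator: √[(80970.3 − 71022.25)(40445.3 − 38298.49)] = √[9948.05 × 2146.81] = 4621.3173
r = 2531.05 / 4621.3173 ≈ 0.5477

0.5477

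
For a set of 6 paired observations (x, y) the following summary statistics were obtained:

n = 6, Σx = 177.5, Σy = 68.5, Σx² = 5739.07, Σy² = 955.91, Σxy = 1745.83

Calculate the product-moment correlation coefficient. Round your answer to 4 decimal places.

-0.9634

r = (nΣxy − ΣxΣy) / √[(nΣx² − (Σx)²)(nΣy² − (Σy)²)]
Numerator: 6×1745.83 − 177.5×68.5 = -1683.77
Denominator: √[(34434.42 − 31506.25)(5735.46 − 4692.25)] = √[2928.17 × 1043.21] = 1747.7689
r = -1683.77 / 1747.7689 ≈ -0.9634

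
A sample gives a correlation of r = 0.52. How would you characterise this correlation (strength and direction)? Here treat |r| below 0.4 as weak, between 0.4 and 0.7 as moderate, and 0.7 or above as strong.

moderate positive

r = 0.52 > 0 so the relationship is positive.
|r| = 0.52, which falls in the moderate range.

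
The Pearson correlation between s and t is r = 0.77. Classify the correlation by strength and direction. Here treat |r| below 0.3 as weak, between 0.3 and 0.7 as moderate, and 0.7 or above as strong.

r = 0.77 > 0 so the relationship is positive.
|r| = 0.77, which falls in the strong range.

strong positive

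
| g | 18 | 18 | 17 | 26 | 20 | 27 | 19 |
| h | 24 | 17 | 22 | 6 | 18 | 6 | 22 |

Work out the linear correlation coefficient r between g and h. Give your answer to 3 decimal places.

n = 7, Σg = 145, Σh = 115, Σg² = 3103, Σh² = 2229, Σgh = 2208
nΣgh − ΣgΣh = 15456 − 16675 = -1219
nΣg² − (Σg)² = 21721 − 21025 = 696; nΣh² − (Σh)² = 15603 − 13225 = 2378
r = -1219 / √(696 × 2378) = -1219 / 1286.5022 ≈ -0.948

-0.948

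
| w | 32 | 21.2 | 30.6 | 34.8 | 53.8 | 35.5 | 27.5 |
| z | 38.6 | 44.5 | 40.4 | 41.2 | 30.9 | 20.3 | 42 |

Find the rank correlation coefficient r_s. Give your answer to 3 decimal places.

Rank w: 4, 1, 3, 5, 7, 6, 2
Rank z: 3, 7, 4, 5, 2, 1, 6
d = rank(w) − rank(z): 1, -6, -1, 0, 5, 5, -4; Σd² = 104
ρ = 1 − 6Σd² / [n(n²−1)] = 1 − 6×104 / (7×48) = 1 − 624/336 ≈ -0.857

-0.857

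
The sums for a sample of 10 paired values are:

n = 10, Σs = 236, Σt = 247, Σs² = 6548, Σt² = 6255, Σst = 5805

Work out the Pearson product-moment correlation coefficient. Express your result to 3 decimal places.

-0.062

r = (nΣst − ΣsΣt) / √[(nΣs² − (Σs)²)(nΣt² − (Σt)²)]
Numerator: 10×5805 − 236×247 = -242
Denominator: √[(65480 − 55696)(62550 − 61009)] = √[9784 × 1541] = 3882.9298
r = -242 / 3882.9298 ≈ -0.062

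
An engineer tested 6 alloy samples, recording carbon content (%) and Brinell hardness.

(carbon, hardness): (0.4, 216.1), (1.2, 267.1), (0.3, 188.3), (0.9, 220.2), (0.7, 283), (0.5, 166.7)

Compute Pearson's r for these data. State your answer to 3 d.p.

0.646

n = 6, Σx = 4, Σy = 1341.4, Σx² = 3.24, Σy² = 309864.44, Σxy = 943.08
nΣxy − ΣxΣy = 5658.48 − 5365.6 = 292.88
nΣx² − (Σx)² = 19.44 − 16 = 3.44; nΣy² − (Σy)² = 1859186.64 − 1799353.96 = 59832.68
r = 292.88 / √(3.44 × 59832.68) = 292.88 / 453.6788 ≈ 0.646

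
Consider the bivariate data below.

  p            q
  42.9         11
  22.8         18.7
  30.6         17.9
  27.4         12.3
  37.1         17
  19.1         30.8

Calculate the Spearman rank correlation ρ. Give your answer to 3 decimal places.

-0.829

Rank p: 6, 2, 4, 3, 5, 1
Rank q: 1, 5, 4, 2, 3, 6
d = rank(p) − rank(q): 5, -3, 0, 1, 2, -5; Σd² = 64
ρ = 1 − 6Σd² / [n(n²−1)] = 1 − 6×64 / (6×35) = 1 − 384/210 ≈ -0.829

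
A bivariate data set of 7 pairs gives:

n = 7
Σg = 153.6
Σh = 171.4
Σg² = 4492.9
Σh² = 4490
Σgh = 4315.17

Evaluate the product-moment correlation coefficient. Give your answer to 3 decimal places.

0.966

r = (nΣgh − ΣgΣh) / √[(nΣg² − (Σg)²)(nΣh² − (Σh)²)]
Numerator: 7×4315.17 − 153.6×171.4 = 3879.15
Denominator: √[(31450.3 − 23592.96)(31430 − 29377.96)] = √[7857.34 × 2052.04] = 4015.4173
r = 3879.15 / 4015.4173 ≈ 0.966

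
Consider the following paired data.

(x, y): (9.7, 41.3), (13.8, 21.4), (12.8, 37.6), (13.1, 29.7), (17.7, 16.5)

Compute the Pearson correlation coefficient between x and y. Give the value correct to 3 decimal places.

-0.897

n = 5, Σx = 67.1, Σy = 146.5, Σx² = 933.27, Σy² = 4731.75, Σxy = 1858.33
nΣxy − ΣxΣy = 9291.65 − 9830.15 = -538.5
nΣx² − (Σx)² = 4666.35 − 4502.41 = 163.94; nΣy² − (Σy)² = 23658.75 − 21462.25 = 2196.5
r = -538.5 / √(163.94 × 2196.5) = -538.5 / 600.0785 ≈ -0.897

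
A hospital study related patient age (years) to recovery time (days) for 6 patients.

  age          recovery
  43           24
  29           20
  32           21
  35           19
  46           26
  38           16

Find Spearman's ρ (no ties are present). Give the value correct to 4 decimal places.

Rank age: 5, 1, 2, 3, 6, 4
Rank recovery: 5, 3, 4, 2, 6, 1
d = rank(age) − rank(recovery): 0, -2, -2, 1, 0, 3; Σd² = 18
ρ = 1 − 6Σd² / [n(n²−1)] = 1 − 6×18 / (6×35) = 1 − 108/210 ≈ 0.4857

0.4857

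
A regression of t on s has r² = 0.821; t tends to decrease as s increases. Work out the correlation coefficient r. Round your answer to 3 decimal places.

|r| = √0.821 = 0.906
The association is negative, so r = −0.906.

-0.906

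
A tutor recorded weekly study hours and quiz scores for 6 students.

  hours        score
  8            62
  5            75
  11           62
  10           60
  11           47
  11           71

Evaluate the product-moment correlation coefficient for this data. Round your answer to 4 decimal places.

-0.5734

n = 6, Σx = 56, Σy = 377, Σx² = 552, Σy² = 24163, Σxy = 3451
nΣxy − ΣxΣy = 20706 − 21112 = -406
nΣx² − (Σx)² = 3312 − 3136 = 176; nΣy² − (Σy)² = 144978 − 142129 = 2849
r = -406 / √(176 × 2849) = -406 / 708.1130 ≈ -0.5734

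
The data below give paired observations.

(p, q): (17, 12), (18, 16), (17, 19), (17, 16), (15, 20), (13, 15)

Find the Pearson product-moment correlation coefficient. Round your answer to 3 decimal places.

-0.088

n = 6, Σp = 97, Σq = 98, Σp² = 1585, Σq² = 1642, Σpq = 1582
nΣpq − ΣpΣq = 9492 − 9506 = -14
nΣp² − (Σp)² = 9510 − 9409 = 101; nΣq² − (Σq)² = 9852 − 9604 = 248
r = -14 / √(101 × 248) = -14 / 158.2656 ≈ -0.088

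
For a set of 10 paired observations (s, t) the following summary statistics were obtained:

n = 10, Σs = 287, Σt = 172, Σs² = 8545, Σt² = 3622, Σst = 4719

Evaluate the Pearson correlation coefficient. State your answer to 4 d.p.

-0.4808

r = (nΣst − ΣsΣt) / √[(nΣs² − (Σs)²)(nΣt² − (Σt)²)]
Numerator: 10×4719 − 287×172 = -2174
Denominator: √[(85450 − 82369)(36220 − 29584)] = √[3081 × 6636] = 4521.6718
r = -2174 / 4521.6718 ≈ -0.4808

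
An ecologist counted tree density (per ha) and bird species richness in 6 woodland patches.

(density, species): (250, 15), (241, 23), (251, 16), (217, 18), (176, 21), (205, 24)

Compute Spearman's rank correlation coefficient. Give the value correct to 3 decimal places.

Rank density: 5, 4, 6, 3, 1, 2
Rank species: 1, 5, 2, 3, 4, 6
d = rank(density) − rank(species): 4, -1, 4, 0, -3, -4; Σd² = 58
ρ = 1 − 6Σd² / [n(n²−1)] = 1 − 6×58 / (6×35) = 1 − 348/210 ≈ -0.657

-0.657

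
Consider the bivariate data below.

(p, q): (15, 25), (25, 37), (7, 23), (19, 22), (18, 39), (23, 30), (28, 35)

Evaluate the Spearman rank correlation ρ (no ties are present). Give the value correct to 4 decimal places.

Rank p: 2, 6, 1, 4, 3, 5, 7
Rank q: 3, 6, 2, 1, 7, 4, 5
d = rank(p) − rank(q): -1, 0, -1, 3, -4, 1, 2; Σd² = 32
ρ = 1 − 6Σd² / [n(n²−1)] = 1 − 6×32 / (7×48) = 1 − 192/336 ≈ 0.4286

0.4286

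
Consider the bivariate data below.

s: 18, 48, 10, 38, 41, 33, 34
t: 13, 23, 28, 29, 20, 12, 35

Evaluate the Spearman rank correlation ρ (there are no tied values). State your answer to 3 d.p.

Rank s: 2, 7, 1, 5, 6, 3, 4
Rank t: 2, 4, 5, 6, 3, 1, 7
d = rank(s) − rank(t): 0, 3, -4, -1, 3, 2, -3; Σd² = 48
ρ = 1 − 6Σd² / [n(n²−1)] = 1 − 6×48 / (7×48) = 1 − 288/336 ≈ 0.143

0.143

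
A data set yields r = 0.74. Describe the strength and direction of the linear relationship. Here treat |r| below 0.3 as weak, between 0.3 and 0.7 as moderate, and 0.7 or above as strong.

strong positive

r = 0.74 > 0 so the relationship is positive.
|r| = 0.74, which falls in the strong range.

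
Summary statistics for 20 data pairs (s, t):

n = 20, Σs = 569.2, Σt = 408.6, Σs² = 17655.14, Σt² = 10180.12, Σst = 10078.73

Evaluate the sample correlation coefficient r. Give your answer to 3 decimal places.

-0.949

r = (nΣst − ΣsΣt) / √[(nΣs² − (Σs)²)(nΣt² − (Σt)²)]
Numerator: 20×10078.73 − 569.2×408.6 = -31000.52
Denominator: √[(353102.8 − 323988.64)(203602.4 − 166953.96)] = √[29114.16 × 36648.44] = 32664.7906
r = -31000.52 / 32664.7906 ≈ -0.949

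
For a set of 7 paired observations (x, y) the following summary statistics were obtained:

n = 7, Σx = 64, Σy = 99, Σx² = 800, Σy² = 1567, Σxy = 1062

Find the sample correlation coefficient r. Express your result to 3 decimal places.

r = (nΣxy − ΣxΣy) / √[(nΣx² − (Σx)²)(nΣy² − (Σy)²)]
Numerator: 7×1062 − 64×99 = 1098
Denominator: √[(5600 − 4096)(10969 − 9801)] = √[1504 × 1168] = 1325.3950
r = 1098 / 1325.3950 ≈ 0.828

0.828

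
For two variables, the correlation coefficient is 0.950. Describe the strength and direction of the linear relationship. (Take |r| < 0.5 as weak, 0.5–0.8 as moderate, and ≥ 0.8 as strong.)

r = 0.950 > 0 so the relationship is positive.
|r| = 0.950, which falls in the strong range.

strong positive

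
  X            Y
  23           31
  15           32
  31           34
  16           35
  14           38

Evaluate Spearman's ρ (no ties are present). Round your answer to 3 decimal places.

Rank X: 4, 2, 5, 3, 1
Rank Y: 1, 2, 3, 4, 5
d = rank(X) − rank(Y): 3, 0, 2, -1, -4; Σd² = 30
ρ = 1 − 6Σd² / [n(n²−1)] = 1 − 6×30 / (5×24) = 1 − 180/120 ≈ -0.500

-0.500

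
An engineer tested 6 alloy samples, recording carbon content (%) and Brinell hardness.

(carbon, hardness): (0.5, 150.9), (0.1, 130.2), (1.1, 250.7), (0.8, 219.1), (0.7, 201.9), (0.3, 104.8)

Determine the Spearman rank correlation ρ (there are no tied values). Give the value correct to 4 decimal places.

0.9429

Rank carbon: 3, 1, 6, 5, 4, 2
Rank hardness: 3, 2, 6, 5, 4, 1
d = rank(carbon) − rank(hardness): 0, -1, 0, 0, 0, 1; Σd² = 2
ρ = 1 − 6Σd² / [n(n²−1)] = 1 − 6×2 / (6×35) = 1 − 12/210 ≈ 0.9429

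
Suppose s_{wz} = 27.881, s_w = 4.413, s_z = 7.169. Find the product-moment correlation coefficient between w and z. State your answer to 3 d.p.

0.881

r = Cov(w,z) / (s_w · s_z) = 27.881 / (4.413 × 7.169)
  = 27.881 / 31.6368 ≈ 0.881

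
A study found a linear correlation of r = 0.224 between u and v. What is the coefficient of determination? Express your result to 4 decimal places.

0.0502

r² = (0.224)² = 0.0502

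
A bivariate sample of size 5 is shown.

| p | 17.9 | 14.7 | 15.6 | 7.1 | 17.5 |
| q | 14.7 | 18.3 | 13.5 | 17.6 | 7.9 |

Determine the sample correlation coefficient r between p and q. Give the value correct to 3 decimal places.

n = 5, Σp = 72.8, Σq = 72, Σp² = 1136.52, Σq² = 1105.4, Σpq = 1005.95
nΣpq − ΣpΣq = 5029.75 − 5241.6 = -211.85
nΣp² − (Σp)² = 5682.6 − 5299.84 = 382.76; nΣq² − (Σq)² = 5527 − 5184 = 343
r = -211.85 / √(382.76 × 343) = -211.85 / 362.3350 ≈ -0.585

-0.585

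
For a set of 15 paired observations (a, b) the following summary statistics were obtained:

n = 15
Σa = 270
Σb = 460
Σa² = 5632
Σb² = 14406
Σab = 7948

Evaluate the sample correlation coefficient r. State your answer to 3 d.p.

-0.691

r = (nΣab − ΣaΣb) / √[(nΣa² − (Σa)²)(nΣb² − (Σb)²)]
Numerator: 15×7948 − 270×460 = -4980
Denominator: √[(84480 − 72900)(216090 − 211600)] = √[11580 × 4490] = 7210.7004
r = -4980 / 7210.7004 ≈ -0.691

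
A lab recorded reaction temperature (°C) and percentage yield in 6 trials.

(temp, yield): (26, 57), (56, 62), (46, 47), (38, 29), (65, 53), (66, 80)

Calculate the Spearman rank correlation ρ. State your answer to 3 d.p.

0.543

Rank temp: 1, 4, 3, 2, 5, 6
Rank yield: 4, 5, 2, 1, 3, 6
d = rank(temp) − rank(yield): -3, -1, 1, 1, 2, 0; Σd² = 16
ρ = 1 − 6Σd² / [n(n²−1)] = 1 − 6×16 / (6×35) = 1 − 96/210 ≈ 0.543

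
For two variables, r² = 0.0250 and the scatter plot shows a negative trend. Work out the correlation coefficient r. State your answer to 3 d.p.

-0.158

|r| = √0.0250 = 0.158
The association is negative, so r = −0.158.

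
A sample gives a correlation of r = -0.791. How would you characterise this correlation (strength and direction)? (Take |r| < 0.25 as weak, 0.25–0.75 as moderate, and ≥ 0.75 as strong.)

r = -0.791 < 0 so the relationship is negative.
|r| = 0.791, which falls in the strong range.

strong negative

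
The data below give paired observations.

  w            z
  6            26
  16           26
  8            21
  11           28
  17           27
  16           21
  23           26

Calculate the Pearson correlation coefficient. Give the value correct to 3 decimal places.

0.161

n = 7, Σw = 97, Σz = 175, Σw² = 1551, Σz² = 4423, Σwz = 2441
nΣwz − ΣwΣz = 17087 − 16975 = 112
nΣw² − (Σw)² = 10857 − 9409 = 1448; nΣz² − (Σz)² = 30961 − 30625 = 336
r = 112 / √(1448 × 336) = 112 / 697.5156 ≈ 0.161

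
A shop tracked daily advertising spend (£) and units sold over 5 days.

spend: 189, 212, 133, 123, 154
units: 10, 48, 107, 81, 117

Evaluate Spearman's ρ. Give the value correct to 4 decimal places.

Rank spend: 4, 5, 2, 1, 3
Rank units: 1, 2, 4, 3, 5
d = rank(spend) − rank(units): 3, 3, -2, -2, -2; Σd² = 30
ρ = 1 − 6Σd² / [n(n²−1)] = 1 − 6×30 / (5×24) = 1 − 180/120 ≈ -0.5000

-0.5000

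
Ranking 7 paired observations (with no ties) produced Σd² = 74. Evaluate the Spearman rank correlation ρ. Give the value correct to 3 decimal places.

ρ = 1 − 6Σd² / [n(n²−1)] = 1 − 6×74 / (7×48)
  = 1 − 444/336 = 1 − 1.3214 ≈ -0.321

-0.321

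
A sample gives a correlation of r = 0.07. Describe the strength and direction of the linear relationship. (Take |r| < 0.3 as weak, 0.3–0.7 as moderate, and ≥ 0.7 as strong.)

weak positive

r = 0.07 > 0 so the relationship is positive.
|r| = 0.07, which falls in the weak range.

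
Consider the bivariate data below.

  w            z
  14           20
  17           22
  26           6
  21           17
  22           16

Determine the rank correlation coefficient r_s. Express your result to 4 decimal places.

-0.9000

Rank w: 1, 2, 5, 3, 4
Rank z: 4, 5, 1, 3, 2
d = rank(w) − rank(z): -3, -3, 4, 0, 2; Σd² = 38
ρ = 1 − 6Σd² / [n(n²−1)] = 1 − 6×38 / (5×24) = 1 − 228/120 ≈ -0.9000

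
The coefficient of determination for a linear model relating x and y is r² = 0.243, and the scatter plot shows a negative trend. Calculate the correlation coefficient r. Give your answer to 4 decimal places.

|r| = √0.243 = 0.4930
The association is negative, so r = −0.4930.

-0.4930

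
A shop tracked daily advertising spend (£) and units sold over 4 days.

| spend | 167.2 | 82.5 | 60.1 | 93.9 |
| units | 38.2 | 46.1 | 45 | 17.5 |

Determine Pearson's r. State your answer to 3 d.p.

n = 4, Σx = 403.7, Σy = 146.8, Σx² = 47191.31, Σy² = 5915.7, Σxy = 14538.04
nΣxy − ΣxΣy = 58152.16 − 59263.16 = -1111
nΣx² − (Σx)² = 188765.24 − 162973.69 = 25791.55; nΣy² − (Σy)² = 23662.8 − 21550.24 = 2112.56
r = -1111 / √(25791.55 × 2112.56) = -1111 / 7381.4766 ≈ -0.151

-0.151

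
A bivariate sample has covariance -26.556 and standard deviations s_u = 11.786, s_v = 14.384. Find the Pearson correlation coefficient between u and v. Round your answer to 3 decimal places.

-0.157

r = Cov(u,v) / (s_u · s_v) = -26.556 / (11.786 × 14.384)
  = -26.556 / 169.5298 ≈ -0.157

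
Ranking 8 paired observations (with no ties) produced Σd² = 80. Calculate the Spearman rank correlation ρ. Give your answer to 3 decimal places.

0.048

ρ = 1 − 6Σd² / [n(n²−1)] = 1 − 6×80 / (8×63)
  = 1 − 480/504 = 1 − 0.9524 ≈ 0.048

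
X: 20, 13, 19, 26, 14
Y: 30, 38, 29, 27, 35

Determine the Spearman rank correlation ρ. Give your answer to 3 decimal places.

Rank X: 4, 1, 3, 5, 2
Rank Y: 3, 5, 2, 1, 4
d = rank(X) − rank(Y): 1, -4, 1, 4, -2; Σd² = 38
ρ = 1 − 6Σd² / [n(n²−1)] = 1 − 6×38 / (5×24) = 1 − 228/120 ≈ -0.900

-0.900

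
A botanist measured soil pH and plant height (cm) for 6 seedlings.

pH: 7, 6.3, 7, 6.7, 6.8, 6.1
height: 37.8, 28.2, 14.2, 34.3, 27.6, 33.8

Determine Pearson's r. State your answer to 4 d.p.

-0.2826

n = 6, Σx = 39.9, Σy = 175.9, Σx² = 266.03, Σy² = 5506.41, Σxy = 1165.33
nΣxy − ΣxΣy = 6991.98 − 7018.41 = -26.43
nΣx² − (Σx)² = 1596.18 − 1592.01 = 4.17; nΣy² − (Σy)² = 33038.46 − 30940.81 = 2097.65
r = -26.43 / √(4.17 × 2097.65) = -26.43 / 93.5265 ≈ -0.2826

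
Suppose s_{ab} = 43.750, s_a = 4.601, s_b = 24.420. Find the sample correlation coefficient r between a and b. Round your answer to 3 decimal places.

r = Cov(a,b) / (s_a · s_b) = 43.750 / (4.601 × 24.420)
  = 43.750 / 112.3564 ≈ 0.389

0.389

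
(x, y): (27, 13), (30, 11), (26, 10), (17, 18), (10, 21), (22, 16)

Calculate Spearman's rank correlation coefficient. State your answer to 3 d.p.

Rank x: 5, 6, 4, 2, 1, 3
Rank y: 3, 2, 1, 5, 6, 4
d = rank(x) − rank(y): 2, 4, 3, -3, -5, -1; Σd² = 64
ρ = 1 − 6Σd² / [n(n²−1)] = 1 − 6×64 / (6×35) = 1 − 384/210 ≈ -0.829

-0.829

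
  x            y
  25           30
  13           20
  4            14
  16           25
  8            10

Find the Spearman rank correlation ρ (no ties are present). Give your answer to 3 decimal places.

0.900

Rank x: 5, 3, 1, 4, 2
Rank y: 5, 3, 2, 4, 1
d = rank(x) − rank(y): 0, 0, -1, 0, 1; Σd² = 2
ρ = 1 − 6Σd² / [n(n²−1)] = 1 − 6×2 / (5×24) = 1 − 12/120 ≈ 0.900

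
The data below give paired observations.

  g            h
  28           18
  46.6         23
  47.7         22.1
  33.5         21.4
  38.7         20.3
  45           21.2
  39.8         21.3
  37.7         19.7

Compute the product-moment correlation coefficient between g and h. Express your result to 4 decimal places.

0.8180

n = 8, Σg = 317, Σh = 167, Σg² = 12881.12, Σh² = 3502.68, Σgh = 6676.91
nΣgh − ΣgΣh = 53415.28 − 52939 = 476.28
nΣg² − (Σg)² = 103048.96 − 100489 = 2559.96; nΣh² − (Σh)² = 28021.44 − 27889 = 132.44
r = 476.28 / √(2559.96 × 132.44) = 476.28 / 582.2724 ≈ 0.8180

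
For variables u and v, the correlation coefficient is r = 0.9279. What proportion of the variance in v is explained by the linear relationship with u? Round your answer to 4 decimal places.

0.8610

r² = (0.9279)² = 0.8610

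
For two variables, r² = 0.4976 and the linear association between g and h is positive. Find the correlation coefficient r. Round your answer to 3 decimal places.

|r| = √0.4976 = 0.705
The association is positive, so r = 0.705.

0.705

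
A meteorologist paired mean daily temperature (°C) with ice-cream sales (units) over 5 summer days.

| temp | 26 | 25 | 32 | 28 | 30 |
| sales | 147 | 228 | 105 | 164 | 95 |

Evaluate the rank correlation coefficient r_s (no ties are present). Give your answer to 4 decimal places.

Rank temp: 2, 1, 5, 3, 4
Rank sales: 3, 5, 2, 4, 1
d = rank(temp) − rank(sales): -1, -4, 3, -1, 3; Σd² = 36
ρ = 1 − 6Σd² / [n(n²−1)] = 1 − 6×36 / (5×24) = 1 − 216/120 ≈ -0.8000

-0.8000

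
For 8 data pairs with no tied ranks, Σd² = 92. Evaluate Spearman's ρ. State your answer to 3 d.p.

ρ = 1 − 6Σd² / [n(n²−1)] = 1 − 6×92 / (8×63)
  = 1 − 552/504 = 1 − 1.0952 ≈ -0.095

-0.095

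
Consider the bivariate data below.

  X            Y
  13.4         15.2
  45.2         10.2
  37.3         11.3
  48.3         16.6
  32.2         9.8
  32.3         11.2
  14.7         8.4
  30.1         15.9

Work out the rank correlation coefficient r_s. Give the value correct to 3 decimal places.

0.238

Rank X: 1, 7, 6, 8, 4, 5, 2, 3
Rank Y: 6, 3, 5, 8, 2, 4, 1, 7
d = rank(X) − rank(Y): -5, 4, 1, 0, 2, 1, 1, -4; Σd² = 64
ρ = 1 − 6Σd² / [n(n²−1)] = 1 − 6×64 / (8×63) = 1 − 384/504 ≈ 0.238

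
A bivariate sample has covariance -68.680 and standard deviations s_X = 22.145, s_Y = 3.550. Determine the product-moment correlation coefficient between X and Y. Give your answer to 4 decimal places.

-0.8736

r = Cov(X,Y) / (s_X · s_Y) = -68.680 / (22.145 × 3.550)
  = -68.680 / 78.6148 ≈ -0.8736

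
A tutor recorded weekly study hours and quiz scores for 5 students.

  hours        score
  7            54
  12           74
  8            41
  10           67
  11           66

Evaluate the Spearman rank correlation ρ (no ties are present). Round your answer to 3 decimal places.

0.800

Rank hours: 1, 5, 2, 3, 4
Rank score: 2, 5, 1, 4, 3
d = rank(hours) − rank(score): -1, 0, 1, -1, 1; Σd² = 4
ρ = 1 − 6Σd² / [n(n²−1)] = 1 − 6×4 / (5×24) = 1 − 24/120 ≈ 0.800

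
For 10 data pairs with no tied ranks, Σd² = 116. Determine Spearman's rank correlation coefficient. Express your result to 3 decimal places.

ρ = 1 − 6Σd² / [n(n²−1)] = 1 − 6×116 / (10×99)
  = 1 − 696/990 = 1 − 0.7030 ≈ 0.297

0.297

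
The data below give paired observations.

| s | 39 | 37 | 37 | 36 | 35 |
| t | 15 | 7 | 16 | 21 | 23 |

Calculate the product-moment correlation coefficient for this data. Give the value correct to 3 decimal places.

-0.557

n = 5, Σs = 184, Σt = 82, Σs² = 6780, Σt² = 1500, Σst = 2997
nΣst − ΣsΣt = 14985 − 15088 = -103
nΣs² − (Σs)² = 33900 − 33856 = 44; nΣt² − (Σt)² = 7500 − 6724 = 776
r = -103 / √(44 × 776) = -103 / 184.7810 ≈ -0.557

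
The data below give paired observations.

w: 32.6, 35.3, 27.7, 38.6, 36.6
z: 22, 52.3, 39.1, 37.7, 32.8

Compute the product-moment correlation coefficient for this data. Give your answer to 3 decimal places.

n = 5, Σw = 170.8, Σz = 183.9, Σw² = 5905.66, Σz² = 7245.23, Σwz = 6302.16
nΣwz − ΣwΣz = 31510.8 − 31410.12 = 100.68
nΣw² − (Σw)² = 29528.3 − 29172.64 = 355.66; nΣz² − (Σz)² = 36226.15 − 33819.21 = 2406.94
r = 100.68 / √(355.66 × 2406.94) = 100.68 / 925.2309 ≈ 0.109

0.109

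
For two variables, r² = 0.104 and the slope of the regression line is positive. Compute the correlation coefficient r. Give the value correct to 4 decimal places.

0.3225

|r| = √0.104 = 0.3225
The association is positive, so r = 0.3225.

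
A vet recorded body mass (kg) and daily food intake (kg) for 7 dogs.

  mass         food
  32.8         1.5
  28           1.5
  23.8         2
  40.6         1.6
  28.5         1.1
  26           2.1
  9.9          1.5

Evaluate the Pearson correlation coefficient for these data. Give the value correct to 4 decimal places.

-0.0793

n = 7, Σx = 189.6, Σy = 11.3, Σx² = 5660.9, Σy² = 18.93, Σxy = 304.56
nΣxy − ΣxΣy = 2131.92 − 2142.48 = -10.56
nΣx² − (Σx)² = 39626.3 − 35948.16 = 3678.14; nΣy² − (Σy)² = 132.51 − 127.69 = 4.82
r = -10.56 / √(3678.14 × 4.82) = -10.56 / 133.1489 ≈ -0.0793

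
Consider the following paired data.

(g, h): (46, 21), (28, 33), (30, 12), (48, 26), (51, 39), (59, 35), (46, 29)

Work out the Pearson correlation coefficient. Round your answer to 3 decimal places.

0.497

n = 7, Σg = 308, Σh = 195, Σg² = 14302, Σh² = 5937, Σgh = 8886
nΣgh − ΣgΣh = 62202 − 60060 = 2142
nΣg² − (Σg)² = 100114 − 94864 = 5250; nΣh² − (Σh)² = 41559 − 38025 = 3534
r = 2142 / √(5250 × 3534) = 2142 / 4307.3774 ≈ 0.497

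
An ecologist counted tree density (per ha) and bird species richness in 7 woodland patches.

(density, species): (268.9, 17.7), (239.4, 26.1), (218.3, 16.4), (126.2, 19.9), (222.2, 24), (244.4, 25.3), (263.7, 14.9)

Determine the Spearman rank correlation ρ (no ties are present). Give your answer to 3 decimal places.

Rank density: 7, 4, 2, 1, 3, 5, 6
Rank species: 3, 7, 2, 4, 5, 6, 1
d = rank(density) − rank(species): 4, -3, 0, -3, -2, -1, 5; Σd² = 64
ρ = 1 − 6Σd² / [n(n²−1)] = 1 − 6×64 / (7×48) = 1 − 384/336 ≈ -0.143

-0.143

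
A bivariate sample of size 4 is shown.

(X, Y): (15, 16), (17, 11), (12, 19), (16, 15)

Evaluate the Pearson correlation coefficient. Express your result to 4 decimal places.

-0.9340

n = 4, ΣX = 60, ΣY = 61, ΣX² = 914, ΣY² = 963, ΣXY = 895
nΣXY − ΣXΣY = 3580 − 3660 = -80
nΣX² − (ΣX)² = 3656 − 3600 = 56; nΣY² − (ΣY)² = 3852 − 3721 = 131
r = -80 / √(56 × 131) = -80 / 85.6505 ≈ -0.9340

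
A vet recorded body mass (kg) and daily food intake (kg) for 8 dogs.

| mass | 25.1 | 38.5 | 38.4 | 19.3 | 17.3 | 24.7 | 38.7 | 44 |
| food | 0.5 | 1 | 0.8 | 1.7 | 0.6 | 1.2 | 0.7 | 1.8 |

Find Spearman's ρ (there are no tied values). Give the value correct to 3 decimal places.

Rank mass: 4, 6, 5, 2, 1, 3, 7, 8
Rank food: 1, 5, 4, 7, 2, 6, 3, 8
d = rank(mass) − rank(food): 3, 1, 1, -5, -1, -3, 4, 0; Σd² = 62
ρ = 1 − 6Σd² / [n(n²−1)] = 1 − 6×62 / (8×63) = 1 − 372/504 ≈ 0.262

0.262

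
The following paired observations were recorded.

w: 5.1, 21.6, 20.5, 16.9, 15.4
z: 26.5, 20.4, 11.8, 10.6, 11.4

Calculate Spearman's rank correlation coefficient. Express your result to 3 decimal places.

-0.100

Rank w: 1, 5, 4, 3, 2
Rank z: 5, 4, 3, 1, 2
d = rank(w) − rank(z): -4, 1, 1, 2, 0; Σd² = 22
ρ = 1 − 6Σd² / [n(n²−1)] = 1 − 6×22 / (5×24) = 1 − 132/120 ≈ -0.100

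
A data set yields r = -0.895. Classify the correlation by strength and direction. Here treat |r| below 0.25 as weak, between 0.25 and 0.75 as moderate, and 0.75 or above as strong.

strong negative

r = -0.895 < 0 so the relationship is negative.
|r| = 0.895, which falls in the strong range.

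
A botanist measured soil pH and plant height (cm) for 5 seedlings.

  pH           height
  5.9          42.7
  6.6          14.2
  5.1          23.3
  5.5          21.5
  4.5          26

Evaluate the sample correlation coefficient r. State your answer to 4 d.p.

-0.1543

n = 5, Σx = 27.6, Σy = 127.7, Σx² = 154.88, Σy² = 3706.07, Σxy = 699.73
nΣxy − ΣxΣy = 3498.65 − 3524.52 = -25.87
nΣx² − (Σx)² = 774.4 − 761.76 = 12.64; nΣy² − (Σy)² = 18530.35 − 16307.29 = 2223.06
r = -25.87 / √(12.64 × 2223.06) = -25.87 / 167.6290 ≈ -0.1543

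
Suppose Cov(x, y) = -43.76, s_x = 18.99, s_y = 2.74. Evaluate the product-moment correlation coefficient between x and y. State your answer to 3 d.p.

r = Cov(x,y) / (s_x · s_y) = -43.76 / (18.99 × 2.74)
  = -43.76 / 52.0326 ≈ -0.841

-0.841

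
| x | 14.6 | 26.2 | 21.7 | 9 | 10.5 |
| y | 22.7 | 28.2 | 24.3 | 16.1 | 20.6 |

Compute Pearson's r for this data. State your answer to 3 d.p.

n = 5, Σx = 82, Σy = 111.9, Σx² = 1561.74, Σy² = 2584.59, Σxy = 1958.77
nΣxy − ΣxΣy = 9793.85 − 9175.8 = 618.05
nΣx² − (Σx)² = 7808.7 − 6724 = 1084.7; nΣy² − (Σy)² = 12922.95 − 12521.61 = 401.34
r = 618.05 / √(1084.7 × 401.34) = 618.05 / 659.7981 ≈ 0.937

0.937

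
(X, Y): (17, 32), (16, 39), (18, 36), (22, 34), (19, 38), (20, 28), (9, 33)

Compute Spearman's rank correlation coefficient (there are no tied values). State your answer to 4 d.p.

Rank X: 3, 2, 4, 7, 5, 6, 1
Rank Y: 2, 7, 5, 4, 6, 1, 3
d = rank(X) − rank(Y): 1, -5, -1, 3, -1, 5, -2; Σd² = 66
ρ = 1 − 6Σd² / [n(n²−1)] = 1 − 6×66 / (7×48) = 1 − 396/336 ≈ -0.1786

-0.1786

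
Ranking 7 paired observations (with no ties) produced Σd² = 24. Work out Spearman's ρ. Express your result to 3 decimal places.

ρ = 1 − 6Σd² / [n(n²−1)] = 1 − 6×24 / (7×48)
  = 1 − 144/336 = 1 − 0.4286 ≈ 0.571

0.571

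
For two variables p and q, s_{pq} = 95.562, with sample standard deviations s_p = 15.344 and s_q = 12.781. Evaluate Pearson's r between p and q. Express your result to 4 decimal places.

r = Cov(p,q) / (s_p · s_q) = 95.562 / (15.344 × 12.781)
  = 95.562 / 196.1117 ≈ 0.4873

0.4873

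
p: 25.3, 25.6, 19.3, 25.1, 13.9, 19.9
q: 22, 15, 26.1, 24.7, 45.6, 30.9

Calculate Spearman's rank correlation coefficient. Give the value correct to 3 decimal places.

Rank p: 5, 6, 2, 4, 1, 3
Rank q: 2, 1, 4, 3, 6, 5
d = rank(p) − rank(q): 3, 5, -2, 1, -5, -2; Σd² = 68
ρ = 1 − 6Σd² / [n(n²−1)] = 1 − 6×68 / (6×35) = 1 − 408/210 ≈ -0.943

-0.943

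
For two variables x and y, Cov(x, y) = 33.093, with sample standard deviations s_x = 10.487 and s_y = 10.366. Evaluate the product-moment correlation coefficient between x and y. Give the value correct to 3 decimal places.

r = Cov(x,y) / (s_x · s_y) = 33.093 / (10.487 × 10.366)
  = 33.093 / 108.7082 ≈ 0.304

0.304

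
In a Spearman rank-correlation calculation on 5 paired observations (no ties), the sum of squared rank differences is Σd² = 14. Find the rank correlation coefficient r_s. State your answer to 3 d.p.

ρ = 1 − 6Σd² / [n(n²−1)] = 1 − 6×14 / (5×24)
  = 1 − 84/120 = 1 − 0.7000 ≈ 0.300

0.300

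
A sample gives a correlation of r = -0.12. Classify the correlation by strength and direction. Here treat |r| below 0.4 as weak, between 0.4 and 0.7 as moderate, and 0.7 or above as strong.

weak negative

r = -0.12 < 0 so the relationship is negative.
|r| = 0.12, which falls in the weak range.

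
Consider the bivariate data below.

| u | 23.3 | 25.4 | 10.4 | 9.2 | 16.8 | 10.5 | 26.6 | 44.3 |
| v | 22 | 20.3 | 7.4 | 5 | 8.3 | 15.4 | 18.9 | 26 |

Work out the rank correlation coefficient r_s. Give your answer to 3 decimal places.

Rank u: 5, 6, 2, 1, 4, 3, 7, 8
Rank v: 7, 6, 2, 1, 3, 4, 5, 8
d = rank(u) − rank(v): -2, 0, 0, 0, 1, -1, 2, 0; Σd² = 10
ρ = 1 − 6Σd² / [n(n²−1)] = 1 − 6×10 / (8×63) = 1 − 60/504 ≈ 0.881

0.881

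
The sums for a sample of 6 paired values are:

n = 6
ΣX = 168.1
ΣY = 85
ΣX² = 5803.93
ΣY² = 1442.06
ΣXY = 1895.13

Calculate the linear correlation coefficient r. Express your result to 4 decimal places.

r = (nΣXY − ΣXΣY) / √[(nΣX² − (ΣX)²)(nΣY² − (ΣY)²)]
Numerator: 6×1895.13 − 168.1×85 = -2917.72
Denominator: √[(34823.58 − 28257.61)(8652.36 − 7225)] = √[6565.97 × 1427.36] = 3061.3727
r = -2917.72 / 3061.3727 ≈ -0.9531

-0.9531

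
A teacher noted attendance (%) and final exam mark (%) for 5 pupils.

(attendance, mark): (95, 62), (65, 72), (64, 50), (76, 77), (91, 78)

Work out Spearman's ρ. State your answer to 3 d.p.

0.400

Rank attendance: 5, 2, 1, 3, 4
Rank mark: 2, 3, 1, 4, 5
d = rank(attendance) − rank(mark): 3, -1, 0, -1, -1; Σd² = 12
ρ = 1 − 6Σd² / [n(n²−1)] = 1 − 6×12 / (5×24) = 1 − 72/120 ≈ 0.400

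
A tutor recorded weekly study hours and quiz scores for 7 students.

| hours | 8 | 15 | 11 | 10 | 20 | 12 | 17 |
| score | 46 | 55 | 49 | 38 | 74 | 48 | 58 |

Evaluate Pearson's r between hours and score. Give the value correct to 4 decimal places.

0.9128

n = 7, Σx = 93, Σy = 368, Σx² = 1343, Σy² = 20130, Σxy = 5154
nΣxy − ΣxΣy = 36078 − 34224 = 1854
nΣx² − (Σx)² = 9401 − 8649 = 752; nΣy² − (Σy)² = 140910 − 135424 = 5486
r = 1854 / √(752 × 5486) = 1854 / 2031.1258 ≈ 0.9128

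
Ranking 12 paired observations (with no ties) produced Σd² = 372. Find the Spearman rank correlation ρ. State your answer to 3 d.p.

ρ = 1 − 6Σd² / [n(n²−1)] = 1 − 6×372 / (12×143)
  = 1 − 2232/1716 = 1 − 1.3007 ≈ -0.301

-0.301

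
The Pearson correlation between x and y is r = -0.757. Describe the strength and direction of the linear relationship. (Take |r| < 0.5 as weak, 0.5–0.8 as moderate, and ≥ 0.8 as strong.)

r = -0.757 < 0 so the relationship is negative.
|r| = 0.757, which falls in the moderate range.

moderate negative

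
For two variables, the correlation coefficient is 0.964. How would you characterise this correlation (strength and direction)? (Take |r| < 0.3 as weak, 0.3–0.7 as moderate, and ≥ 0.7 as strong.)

strong positive

r = 0.964 > 0 so the relationship is positive.
|r| = 0.964, which falls in the strong range.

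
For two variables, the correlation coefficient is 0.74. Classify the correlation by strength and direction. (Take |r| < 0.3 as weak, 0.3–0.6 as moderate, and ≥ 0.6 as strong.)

strong positive

r = 0.74 > 0 so the relationship is positive.
|r| = 0.74, which falls in the strong range.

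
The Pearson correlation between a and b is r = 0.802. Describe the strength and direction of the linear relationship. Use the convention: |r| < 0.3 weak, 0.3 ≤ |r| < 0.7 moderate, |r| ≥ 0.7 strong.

strong positive

r = 0.802 > 0 so the relationship is positive.
|r| = 0.802, which falls in the strong range.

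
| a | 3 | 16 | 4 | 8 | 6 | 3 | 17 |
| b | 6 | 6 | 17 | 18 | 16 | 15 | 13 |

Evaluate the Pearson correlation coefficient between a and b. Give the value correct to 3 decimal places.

n = 7, Σa = 57, Σb = 91, Σa² = 679, Σb² = 1335, Σab = 688
nΣab − ΣaΣb = 4816 − 5187 = -371
nΣa² − (Σa)² = 4753 − 3249 = 1504; nΣb² − (Σb)² = 9345 − 8281 = 1064
r = -371 / √(1504 × 1064) = -371 / 1265.0123 ≈ -0.293

-0.293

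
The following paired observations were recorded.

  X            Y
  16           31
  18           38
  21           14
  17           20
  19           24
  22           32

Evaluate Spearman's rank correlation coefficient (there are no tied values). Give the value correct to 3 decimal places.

Rank X: 1, 3, 5, 2, 4, 6
Rank Y: 4, 6, 1, 2, 3, 5
d = rank(X) − rank(Y): -3, -3, 4, 0, 1, 1; Σd² = 36
ρ = 1 − 6Σd² / [n(n²−1)] = 1 − 6×36 / (6×35) = 1 − 216/210 ≈ -0.029

-0.029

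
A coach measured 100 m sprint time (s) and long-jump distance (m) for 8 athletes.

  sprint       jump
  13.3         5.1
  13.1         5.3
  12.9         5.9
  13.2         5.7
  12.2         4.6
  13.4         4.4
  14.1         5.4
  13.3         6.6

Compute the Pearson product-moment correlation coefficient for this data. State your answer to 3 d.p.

0.208

n = 8, Σx = 105.5, Σy = 43, Σx² = 1393.25, Σy² = 234.64, Σxy = 567.61
nΣxy − ΣxΣy = 4540.88 − 4536.5 = 4.38
nΣx² − (Σx)² = 11146 − 11130.25 = 15.75; nΣy² − (Σy)² = 1877.12 − 1849 = 28.12
r = 4.38 / √(15.75 × 28.12) = 4.38 / 21.0450 ≈ 0.208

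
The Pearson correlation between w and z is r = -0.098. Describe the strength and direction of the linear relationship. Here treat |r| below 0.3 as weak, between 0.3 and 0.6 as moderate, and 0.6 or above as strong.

weak negative

r = -0.098 < 0 so the relationship is negative.
|r| = 0.098, which falls in the weak range.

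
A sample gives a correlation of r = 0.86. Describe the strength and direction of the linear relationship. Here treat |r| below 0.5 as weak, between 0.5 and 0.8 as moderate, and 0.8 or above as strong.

r = 0.86 > 0 so the relationship is positive.
|r| = 0.86, which falls in the strong range.

strong positive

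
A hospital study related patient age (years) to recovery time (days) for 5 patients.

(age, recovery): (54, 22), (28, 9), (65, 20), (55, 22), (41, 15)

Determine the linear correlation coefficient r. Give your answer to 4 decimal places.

0.8988

n = 5, Σx = 243, Σy = 88, Σx² = 12631, Σy² = 1674, Σxy = 4565
nΣxy − ΣxΣy = 22825 − 21384 = 1441
nΣx² − (Σx)² = 63155 − 59049 = 4106; nΣy² − (Σy)² = 8370 − 7744 = 626
r = 1441 / √(4106 × 626) = 1441 / 1603.2330 ≈ 0.8988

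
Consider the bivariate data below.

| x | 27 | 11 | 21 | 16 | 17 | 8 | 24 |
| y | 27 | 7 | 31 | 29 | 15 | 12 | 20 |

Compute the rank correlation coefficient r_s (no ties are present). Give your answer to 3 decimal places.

Rank x: 7, 2, 5, 3, 4, 1, 6
Rank y: 5, 1, 7, 6, 3, 2, 4
d = rank(x) − rank(y): 2, 1, -2, -3, 1, -1, 2; Σd² = 24
ρ = 1 − 6Σd² / [n(n²−1)] = 1 − 6×24 / (7×48) = 1 − 144/336 ≈ 0.571

0.571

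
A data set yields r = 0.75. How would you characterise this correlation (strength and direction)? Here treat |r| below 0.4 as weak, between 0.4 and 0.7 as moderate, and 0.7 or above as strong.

r = 0.75 > 0 so the relationship is positive.
|r| = 0.75, which falls in the strong range.

strong positive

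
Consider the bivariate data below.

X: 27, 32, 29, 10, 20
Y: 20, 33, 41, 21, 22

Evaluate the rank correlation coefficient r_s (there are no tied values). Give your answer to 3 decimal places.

Rank X: 3, 5, 4, 1, 2
Rank Y: 1, 4, 5, 2, 3
d = rank(X) − rank(Y): 2, 1, -1, -1, -1; Σd² = 8
ρ = 1 − 6Σd² / [n(n²−1)] = 1 − 6×8 / (5×24) = 1 − 48/120 ≈ 0.600

0.600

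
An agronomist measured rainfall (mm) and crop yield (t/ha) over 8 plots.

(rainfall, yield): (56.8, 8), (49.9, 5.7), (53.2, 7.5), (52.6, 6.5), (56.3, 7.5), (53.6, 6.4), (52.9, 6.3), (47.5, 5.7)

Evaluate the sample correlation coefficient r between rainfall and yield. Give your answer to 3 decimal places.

n = 8, Σx = 422.8, Σy = 53.6, Σx² = 22410.56, Σy² = 364.38, Σxy = 2849.04
nΣxy − ΣxΣy = 22792.32 − 22662.08 = 130.24
nΣx² − (Σx)² = 179284.48 − 178759.84 = 524.64; nΣy² − (Σy)² = 2915.04 − 2872.96 = 42.08
r = 130.24 / √(524.64 × 42.08) = 130.24 / 148.5828 ≈ 0.877

0.877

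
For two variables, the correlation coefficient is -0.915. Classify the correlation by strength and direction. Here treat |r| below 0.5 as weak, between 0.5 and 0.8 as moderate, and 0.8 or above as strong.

r = -0.915 < 0 so the relationship is negative.
|r| = 0.915, which falls in the strong range.

strong negative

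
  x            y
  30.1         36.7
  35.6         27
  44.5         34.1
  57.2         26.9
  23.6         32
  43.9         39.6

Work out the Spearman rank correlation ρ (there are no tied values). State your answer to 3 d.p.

-0.257

Rank x: 2, 3, 5, 6, 1, 4
Rank y: 5, 2, 4, 1, 3, 6
d = rank(x) − rank(y): -3, 1, 1, 5, -2, -2; Σd² = 44
ρ = 1 − 6Σd² / [n(n²−1)] = 1 − 6×44 / (6×35) = 1 − 264/210 ≈ -0.257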